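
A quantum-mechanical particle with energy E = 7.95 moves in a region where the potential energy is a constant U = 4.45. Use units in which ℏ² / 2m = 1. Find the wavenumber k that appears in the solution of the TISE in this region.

k = 1.87

With E > U the solution is oscillatory, ψ ∝ e^{±ikx} with k = √(2m(E − U))/ℏ.
k = √(2 × 0.5 × 3.5) = 1.871.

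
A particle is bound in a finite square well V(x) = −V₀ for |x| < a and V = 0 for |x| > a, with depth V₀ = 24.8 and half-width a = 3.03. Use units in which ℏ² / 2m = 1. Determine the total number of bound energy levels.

N = 10

The dimensionless depth is z₀ = a√(2mV₀)/ℏ = 3.03 × √(24.80) = 15.09.
The even/odd transcendental equations gain one root per π/2 in z₀, giving N = 1 + ⌊2z₀/π⌋ = 1 + ⌊9.606⌋ = 10.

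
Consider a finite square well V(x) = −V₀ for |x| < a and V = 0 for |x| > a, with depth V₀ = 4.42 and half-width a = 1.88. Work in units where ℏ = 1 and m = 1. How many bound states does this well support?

N = 4

The dimensionless depth is z₀ = a√(2mV₀)/ℏ = 1.88 × √(8.840) = 5.590.
A new bound state (alternating even/odd) appears each time z₀ passes a multiple of π/2, so N = ⌊2z₀/π⌋ + 1 = ⌊3.558⌋ + 1 = 4.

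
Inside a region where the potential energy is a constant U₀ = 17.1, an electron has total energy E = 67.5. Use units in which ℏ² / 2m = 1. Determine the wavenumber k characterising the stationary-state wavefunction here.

With E > U₀ the solution is oscillatory, ψ ∝ e^{±ikx} with k = √(2m(E − U₀))/ℏ.
k = √(2 × 0.5 × 50.4) = 7.099.

k = 7.10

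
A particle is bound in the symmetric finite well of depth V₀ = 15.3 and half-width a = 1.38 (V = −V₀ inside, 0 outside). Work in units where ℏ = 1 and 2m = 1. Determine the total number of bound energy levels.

Define the well-strength parameter z₀ = (a/ℏ)√(2mV₀) = 1.38 × √(2·0.5·15.3) = 5.398.
The even/odd transcendental equations gain one root per π/2 in z₀, giving N = 1 + ⌊2z₀/π⌋ = 1 + ⌊3.436⌋ = 4.

N = 4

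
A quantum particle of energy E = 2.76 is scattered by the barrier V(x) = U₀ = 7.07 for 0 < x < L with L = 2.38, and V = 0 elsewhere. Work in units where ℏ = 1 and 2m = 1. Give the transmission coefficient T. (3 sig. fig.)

T = 0.000195

E < U₀: inside the barrier ψ ∝ e^{±κx} with κ = √(2m(U₀ − E))/ℏ = 2.076.
κL = 4.941, sinh(κL) = 69.95.
The exact tunnelling result is T⁻¹ = 1 + U₀² sinh²(κL) / [4E(U₀ − E)] = 5141, so T = 0.000195.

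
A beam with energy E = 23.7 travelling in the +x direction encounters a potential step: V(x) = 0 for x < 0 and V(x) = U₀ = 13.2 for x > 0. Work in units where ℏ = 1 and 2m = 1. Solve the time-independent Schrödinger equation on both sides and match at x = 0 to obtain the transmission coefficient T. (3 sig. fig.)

The wavenumbers are k₁ = √(2mE)/ℏ = 4.868 on the left and k₂ = √(2m(E − U₀))/ℏ = 3.240 on the right.
Matching ψ and ψ′ at x = 0 gives r = (k₁ − k₂)/(k₁ + k₂), so R = r² = 0.04030 and T = 1 − R = 0.9597.

T = 0.960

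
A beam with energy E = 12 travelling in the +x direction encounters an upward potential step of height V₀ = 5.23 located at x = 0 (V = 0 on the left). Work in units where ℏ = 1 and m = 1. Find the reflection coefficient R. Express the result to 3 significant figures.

The wavenumbers are k₁ = √(2mE)/ℏ = 4.899 on the left and k₂ = √(2m(E − V₀))/ℏ = 3.680 on the right.
Continuity of ψ and ψ′ at the step yields the reflection amplitude r = (k₁ − k₂)/(k₁ + k₂) = 0.1421; thus R = |r|² = 0.02020, T = 0.9798.

R = 0.0202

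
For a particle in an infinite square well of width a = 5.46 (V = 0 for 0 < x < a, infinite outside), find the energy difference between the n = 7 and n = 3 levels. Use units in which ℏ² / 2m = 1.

E_n = n²π²ℏ²/(2ma²), so ΔE = (7² − 3²) π²ℏ²/(2ma²).
ΔE = 40 × π² / (2 × 0.5 × 5.46²) = 13.24.

ΔE = 13.2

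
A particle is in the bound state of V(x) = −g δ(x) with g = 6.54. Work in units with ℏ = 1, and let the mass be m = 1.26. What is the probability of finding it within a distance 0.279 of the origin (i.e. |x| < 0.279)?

P = 0.990

The normalised bound state is ψ = √κ e^{−κ|x|} with κ = mg/ℏ² = 8.240.
P(|x| < d) = ∫_{−d}^{d} κ e^{−2κ|x|} dx = 1 − e^{−2κd} = 1 − e^{−4.598} = 0.9899.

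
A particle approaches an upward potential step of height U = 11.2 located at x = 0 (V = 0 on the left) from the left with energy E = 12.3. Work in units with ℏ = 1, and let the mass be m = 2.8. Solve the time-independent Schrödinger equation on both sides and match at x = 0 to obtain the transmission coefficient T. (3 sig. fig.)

T = 0.709

On each side the TISE gives plane waves with k = √(2m(E − V))/ℏ: k₁ = √(2·2.8·12.3) = 8.299, k₂ = √(2·2.8·1.1) = 2.482.
Continuity of ψ and ψ′ at the step yields the reflection amplitude r = (k₁ − k₂)/(k₁ + k₂) = 0.5396; thus R = |r|² = 0.2912, T = 0.7088.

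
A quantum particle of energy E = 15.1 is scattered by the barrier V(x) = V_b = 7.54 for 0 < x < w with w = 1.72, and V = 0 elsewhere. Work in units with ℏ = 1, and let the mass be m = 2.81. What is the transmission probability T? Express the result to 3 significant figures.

E > V_b: inside the barrier k₂ = √(2m(E − V_b))/ℏ = 6.518, k₂w = 11.21.
Matching at both interfaces gives T⁻¹ = 1 + V_b² sin²(k₂w) / [4E(E − V_b)] = 1.119, hence T = 0.894.

T = 0.894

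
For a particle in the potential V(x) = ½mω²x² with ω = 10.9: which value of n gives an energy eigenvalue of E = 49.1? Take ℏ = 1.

E_n = ℏω(n + ½) ⇒ n = E/(ℏω) − ½ = 49.1/10.9 − 0.5 = 4.005 → n = 4.

n = 4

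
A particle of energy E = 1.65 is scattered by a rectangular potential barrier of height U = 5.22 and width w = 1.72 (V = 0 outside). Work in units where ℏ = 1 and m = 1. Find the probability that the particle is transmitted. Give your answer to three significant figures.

E < U: inside the barrier ψ ∝ e^{±κx} with κ = √(2m(U − E))/ℏ = 2.672.
κw = 4.596, sinh(κw) = 49.54.
The exact tunnelling result is T⁻¹ = 1 + U² sinh²(κw) / [4E(U − E)] = 2839, so T = 0.000352.

T = 0.000352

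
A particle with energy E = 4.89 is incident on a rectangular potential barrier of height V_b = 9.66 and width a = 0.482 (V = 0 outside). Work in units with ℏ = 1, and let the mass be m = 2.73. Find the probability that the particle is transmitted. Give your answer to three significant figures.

E < V_b: inside the barrier ψ ∝ e^{±κx} with κ = √(2m(V_b − E))/ℏ = 5.103.
κa = 2.460, sinh(κa) = 5.809.
The exact tunnelling result is T⁻¹ = 1 + V_b² sinh²(κa) / [4E(V_b − E)] = 34.75, so T = 0.0288.

T = 0.0288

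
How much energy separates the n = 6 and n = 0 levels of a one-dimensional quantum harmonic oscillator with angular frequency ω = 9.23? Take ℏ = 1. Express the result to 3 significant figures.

ΔE = 55.4

E_n = ℏω(n + ½), so ΔE = (6 − 0) ℏω = 6 × 9.23 = 55.38.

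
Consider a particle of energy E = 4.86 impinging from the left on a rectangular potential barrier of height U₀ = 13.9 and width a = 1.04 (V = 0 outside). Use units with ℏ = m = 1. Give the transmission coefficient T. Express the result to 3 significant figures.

T = 0.000525

Since E < U₀ the interior solution is evanescent with decay constant κ = √(2m(U₀ − E))/ℏ = 4.252.
κa = 4.422, sinh(κa) = 41.63.
The exact tunnelling result is T⁻¹ = 1 + U₀² sinh²(κa) / [4E(U₀ − E)] = 1906, so T = 0.000525.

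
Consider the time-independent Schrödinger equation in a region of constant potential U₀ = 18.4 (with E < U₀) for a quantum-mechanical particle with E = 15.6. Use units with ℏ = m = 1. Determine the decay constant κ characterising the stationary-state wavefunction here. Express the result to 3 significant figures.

Since E < U₀ the TISE in this region is ψ'' = κ²ψ with κ = √(2m(U₀ − E))/ℏ.
κ = √(2 × 1 × 2.8) = 2.366.

κ = 2.37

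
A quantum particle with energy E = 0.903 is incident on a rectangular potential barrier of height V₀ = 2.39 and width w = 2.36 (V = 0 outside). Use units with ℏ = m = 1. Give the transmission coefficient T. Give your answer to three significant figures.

E < V₀: inside the barrier ψ ∝ e^{±κx} with κ = √(2m(V₀ − E))/ℏ = 1.725.
κw = 4.070, sinh(κw) = 29.27.
Matching ψ, ψ′ at both faces gives T = [1 + V₀² sinh²(κw) / (4E(V₀ − E))]⁻¹ = 1/911.9 = 0.00110.

T = 0.00110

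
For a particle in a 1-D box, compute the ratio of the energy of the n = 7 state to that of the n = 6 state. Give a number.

1.36111

E_n = n²π²ℏ²/(2mL²) so the ratio is n₂²/n₁² = 49/36 = 1.36111.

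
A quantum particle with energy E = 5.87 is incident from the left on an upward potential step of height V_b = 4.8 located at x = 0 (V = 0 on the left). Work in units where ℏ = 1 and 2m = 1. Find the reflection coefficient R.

R = 0.161

The wavenumbers are k₁ = √(2mE)/ℏ = 2.423 on the left and k₂ = √(2m(E − V_b))/ℏ = 1.034 on the right.
Matching ψ and ψ′ at x = 0 gives r = (k₁ − k₂)/(k₁ + k₂), so R = r² = 0.1613 and T = 1 − R = 0.8387.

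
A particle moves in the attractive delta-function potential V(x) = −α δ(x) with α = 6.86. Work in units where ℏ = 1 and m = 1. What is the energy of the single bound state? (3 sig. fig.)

The bound state is ψ(x) = √κ e^{−κ|x|}. The derivative jump ψ'(0⁺) − ψ'(0⁻) = −(2mα/ℏ²)ψ(0) fixes κ = mα/ℏ² = 6.860.
Then E = −ℏ²κ²/(2m) = −mα²/(2ℏ²) = -23.53.

E = -23.5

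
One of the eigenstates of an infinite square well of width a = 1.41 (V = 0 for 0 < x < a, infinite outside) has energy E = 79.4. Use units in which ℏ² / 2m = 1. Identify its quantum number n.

n = 4

From E_n = n²π²ℏ²/(2ma²) invert to n = √(2ma²E)/(πℏ).
n = (1.41/π) × √(2 × 0.5 × 79.4) = 3.999 → n = 4.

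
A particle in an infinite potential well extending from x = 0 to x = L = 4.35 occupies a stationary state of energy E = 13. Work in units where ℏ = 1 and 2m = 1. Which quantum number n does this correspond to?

For an infinite well E_n = n²π²ℏ²/(2mL²), so n = (L/πℏ)√(2mE).
n = (4.35/π) × √(2 × 0.5 × 13) = 4.992 → n = 5.

n = 5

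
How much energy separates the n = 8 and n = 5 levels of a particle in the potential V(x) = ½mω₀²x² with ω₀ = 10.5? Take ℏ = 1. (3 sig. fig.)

ΔE = 31.5

E_n = ℏω₀(n + ½), so ΔE = (8 − 5) ℏω₀ = 3 × 10.5 = 31.50.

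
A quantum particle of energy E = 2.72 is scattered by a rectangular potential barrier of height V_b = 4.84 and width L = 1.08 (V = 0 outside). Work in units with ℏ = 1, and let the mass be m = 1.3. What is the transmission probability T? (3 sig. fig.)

T = 0.0244

Since E < V_b the interior solution is evanescent with decay constant κ = √(2m(V_b − E))/ℏ = 2.348.
κL = 2.536, sinh(κL) = 6.272.
Matching ψ, ψ′ at both faces gives T = [1 + V_b² sinh²(κL) / (4E(V_b − E))]⁻¹ = 1/40.96 = 0.0244.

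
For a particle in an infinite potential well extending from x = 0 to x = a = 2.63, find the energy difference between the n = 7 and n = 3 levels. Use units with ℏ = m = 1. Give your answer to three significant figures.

ΔE = 28.5

E_n = n²π²ℏ²/(2ma²), so ΔE = (7² − 3²) π²ℏ²/(2ma²).
ΔE = 40 × π² / (2 × 1 × 2.63²) = 28.54.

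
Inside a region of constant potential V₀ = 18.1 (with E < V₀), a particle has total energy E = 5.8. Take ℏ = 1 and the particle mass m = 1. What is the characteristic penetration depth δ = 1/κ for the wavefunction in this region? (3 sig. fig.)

Since E < V₀ the TISE in this region is ψ'' = κ²ψ with κ = √(2m(V₀ − E))/ℏ.
κ = √(2 × 1 × 12.3) = 4.960. The penetration depth is δ = 1/κ = 0.202.

δ = 0.202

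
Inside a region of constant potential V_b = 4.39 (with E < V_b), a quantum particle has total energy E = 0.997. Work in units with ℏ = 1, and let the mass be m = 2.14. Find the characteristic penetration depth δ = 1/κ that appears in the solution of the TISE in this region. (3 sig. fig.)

Since E < V_b the TISE in this region is ψ'' = κ²ψ with κ = √(2m(V_b − E))/ℏ.
κ = √(2 × 2.14 × 3.393) = 3.811. The penetration depth is δ = 1/κ = 0.262.

δ = 0.262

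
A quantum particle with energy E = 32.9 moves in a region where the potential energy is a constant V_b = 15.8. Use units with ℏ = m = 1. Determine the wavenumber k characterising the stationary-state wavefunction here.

With E > V_b the solution is oscillatory, ψ ∝ e^{±ikx} with k = √(2m(E − V_b))/ℏ.
k = √(2 × 1 × 17.1) = 5.848.

k = 5.85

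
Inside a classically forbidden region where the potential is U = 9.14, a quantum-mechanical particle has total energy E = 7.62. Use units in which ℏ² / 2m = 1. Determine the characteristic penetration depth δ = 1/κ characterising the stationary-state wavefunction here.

Since E < U the TISE in this region is ψ'' = κ²ψ with κ = √(2m(U − E))/ℏ.
κ = √(2 × 0.5 × 1.52) = 1.233. The penetration depth is δ = 1/κ = 0.811.

δ = 0.811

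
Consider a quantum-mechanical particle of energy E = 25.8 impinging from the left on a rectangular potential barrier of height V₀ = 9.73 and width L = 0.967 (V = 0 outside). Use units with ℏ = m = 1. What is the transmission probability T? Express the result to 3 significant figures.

Above the barrier the interior wavenumber is k₂ = √(2m(E − V₀))/ℏ = 5.669, giving phase k₂L = 5.482.
T = [1 + V₀² sin²(k₂L) / (4E(E − V₀))]⁻¹ = 1/1.029 = 0.971.

T = 0.971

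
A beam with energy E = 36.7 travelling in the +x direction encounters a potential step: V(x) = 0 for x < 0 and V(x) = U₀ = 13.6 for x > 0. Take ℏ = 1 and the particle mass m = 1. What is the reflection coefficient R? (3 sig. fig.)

R = 0.0133

On each side the TISE gives plane waves with k = √(2m(E − V))/ℏ: k₁ = √(2·1·36.7) = 8.567, k₂ = √(2·1·23.1) = 6.797.
Continuity of ψ and ψ′ at the step yields the reflection amplitude r = (k₁ − k₂)/(k₁ + k₂) = 0.1152; thus R = |r|² = 0.01328, T = 0.9867.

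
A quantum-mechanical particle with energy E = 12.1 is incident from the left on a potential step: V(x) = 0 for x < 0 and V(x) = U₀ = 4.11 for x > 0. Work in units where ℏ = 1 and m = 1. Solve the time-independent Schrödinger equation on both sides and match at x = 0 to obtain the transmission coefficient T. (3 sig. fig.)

T = 0.989

The wavenumbers are k₁ = √(2mE)/ℏ = 4.919 on the left and k₂ = √(2m(E − U₀))/ℏ = 3.997 on the right.
Matching ψ and ψ′ at x = 0 gives r = (k₁ − k₂)/(k₁ + k₂), so R = r² = 0.01069 and T = 1 − R = 0.9893.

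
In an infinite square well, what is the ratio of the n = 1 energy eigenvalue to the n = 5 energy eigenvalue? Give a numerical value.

0.04

Since E_n ∝ n², the ratio is (1/5)² = 0.04.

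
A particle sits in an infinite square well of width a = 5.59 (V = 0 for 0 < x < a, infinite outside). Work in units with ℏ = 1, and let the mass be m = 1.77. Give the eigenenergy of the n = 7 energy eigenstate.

Requiring ψ(0) = ψ(a) = 0 quantises k = nπ/a, hence E_n = ℏ²k²/2m = n²π²ℏ²/(2ma²).
E_7 = 7² × π² / (2 × 1.77 × 5.59²) = 4.372.

E = 4.37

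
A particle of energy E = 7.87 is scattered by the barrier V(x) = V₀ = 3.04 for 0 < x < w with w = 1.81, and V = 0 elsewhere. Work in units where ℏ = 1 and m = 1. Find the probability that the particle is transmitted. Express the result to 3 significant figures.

T = 0.978

E > V₀: inside the barrier k₂ = √(2m(E − V₀))/ℏ = 3.108, k₂w = 5.626.
Matching at both interfaces gives T⁻¹ = 1 + V₀² sin²(k₂w) / [4E(E − V₀)] = 1.023, hence T = 0.978.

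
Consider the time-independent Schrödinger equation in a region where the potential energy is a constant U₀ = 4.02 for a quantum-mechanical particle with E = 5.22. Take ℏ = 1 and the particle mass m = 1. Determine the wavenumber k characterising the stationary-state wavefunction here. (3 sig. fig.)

k = 1.55

With E > U₀ the solution is oscillatory, ψ ∝ e^{±ikx} with k = √(2m(E − U₀))/ℏ.
k = √(2 × 1 × 1.2) = 1.549.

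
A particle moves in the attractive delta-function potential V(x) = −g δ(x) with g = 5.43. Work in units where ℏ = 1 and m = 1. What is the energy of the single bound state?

For x ≠ 0 the bound state is ψ ∝ e^{−κ|x|}; integrating the TISE across the delta gives the cusp condition 2κ = 2mg/ℏ², so κ = 5.430.
Then E = −ℏ²κ²/(2m) = −mg²/(2ℏ²) = -14.74.

E = -14.7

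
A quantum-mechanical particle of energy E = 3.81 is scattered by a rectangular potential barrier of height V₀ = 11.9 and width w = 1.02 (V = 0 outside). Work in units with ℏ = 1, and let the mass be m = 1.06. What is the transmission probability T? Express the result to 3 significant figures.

Since E < V₀ the interior solution is evanescent with decay constant κ = √(2m(V₀ − E))/ℏ = 4.141.
κw = 4.224, sinh(κw) = 34.15.
The exact tunnelling result is T⁻¹ = 1 + V₀² sinh²(κw) / [4E(V₀ − E)] = 1341, so T = 0.000746.

T = 0.000746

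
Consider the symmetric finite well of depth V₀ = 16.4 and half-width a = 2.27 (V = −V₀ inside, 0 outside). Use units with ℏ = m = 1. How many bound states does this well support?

N = 9

Define the well-strength parameter z₀ = (a/ℏ)√(2mV₀) = 2.27 × √(2·1·16.4) = 13.00.
The even/odd transcendental equations gain one root per π/2 in z₀, giving N = 1 + ⌊2z₀/π⌋ = 1 + ⌊8.276⌋ = 9.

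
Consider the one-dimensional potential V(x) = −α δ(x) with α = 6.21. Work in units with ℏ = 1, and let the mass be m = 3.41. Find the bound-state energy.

For x ≠ 0 the bound state is ψ ∝ e^{−κ|x|}; integrating the TISE across the delta gives the cusp condition 2κ = 2mα/ℏ², so κ = 21.18.
Then E = −ℏ²κ²/(2m) = −mα²/(2ℏ²) = -65.75.

E = -65.8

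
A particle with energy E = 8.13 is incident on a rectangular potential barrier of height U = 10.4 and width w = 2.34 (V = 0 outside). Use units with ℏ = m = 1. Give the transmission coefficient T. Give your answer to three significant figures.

E < U: inside the barrier ψ ∝ e^{±κx} with κ = √(2m(U − E))/ℏ = 2.131.
κw = 4.986, sinh(κw) = 73.16.
The exact tunnelling result is T⁻¹ = 1 + U² sinh²(κw) / [4E(U − E)] = 7844, so T = 0.000127.

T = 0.000127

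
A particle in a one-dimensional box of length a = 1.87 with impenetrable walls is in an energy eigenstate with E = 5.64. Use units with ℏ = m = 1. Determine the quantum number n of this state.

For an infinite well E_n = n²π²ℏ²/(2ma²), so n = (a/πℏ)√(2mE).
n = (1.87/π) × √(2 × 1 × 5.64) = 1.999 → n = 2.

n = 2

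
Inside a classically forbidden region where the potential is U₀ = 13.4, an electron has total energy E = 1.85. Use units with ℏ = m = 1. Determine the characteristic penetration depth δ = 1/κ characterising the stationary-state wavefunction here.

Since E < U₀ the TISE in this region is ψ'' = κ²ψ with κ = √(2m(U₀ − E))/ℏ.
κ = √(2 × 1 × 11.55) = 4.806. The penetration depth is δ = 1/κ = 0.208.

δ = 0.208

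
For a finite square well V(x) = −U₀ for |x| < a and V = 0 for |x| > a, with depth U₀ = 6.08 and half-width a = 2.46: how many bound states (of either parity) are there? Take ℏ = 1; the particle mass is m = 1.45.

N = 7

Define the well-strength parameter z₀ = (a/ℏ)√(2mU₀) = 2.46 × √(2·1.45·6.08) = 10.33.
The even/odd transcendental equations gain one root per π/2 in z₀, giving N = 1 + ⌊2z₀/π⌋ = 1 + ⌊6.576⌋ = 7.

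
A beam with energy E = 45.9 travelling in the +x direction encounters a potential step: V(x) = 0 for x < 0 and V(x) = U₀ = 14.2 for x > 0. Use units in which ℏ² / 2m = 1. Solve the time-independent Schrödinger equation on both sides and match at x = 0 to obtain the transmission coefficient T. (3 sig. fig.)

T = 0.991

The wavenumbers are k₁ = √(2mE)/ℏ = 6.775 on the left and k₂ = √(2m(E − U₀))/ℏ = 5.630 on the right.
Continuity of ψ and ψ′ at the step yields the reflection amplitude r = (k₁ − k₂)/(k₁ + k₂) = 0.09227; thus R = |r|² = 0.008514, T = 0.9915.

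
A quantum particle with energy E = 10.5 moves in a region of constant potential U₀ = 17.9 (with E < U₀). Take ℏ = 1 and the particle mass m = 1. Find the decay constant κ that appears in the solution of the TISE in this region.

Since E < U₀ the TISE in this region is ψ'' = κ²ψ with κ = √(2m(U₀ − E))/ℏ.
κ = √(2 × 1 × 7.4) = 3.847.

κ = 3.85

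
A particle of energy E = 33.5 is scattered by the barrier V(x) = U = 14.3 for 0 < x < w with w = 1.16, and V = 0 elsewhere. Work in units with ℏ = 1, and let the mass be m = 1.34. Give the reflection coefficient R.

R = 0.0596

E > U: inside the barrier k₂ = √(2m(E − U))/ℏ = 7.173, k₂w = 8.321.
Matching at both interfaces gives T⁻¹ = 1 + U² sin²(k₂w) / [4E(E − U)] = 1.063, hence T = 0.940.
R = 1 − T = 0.0596.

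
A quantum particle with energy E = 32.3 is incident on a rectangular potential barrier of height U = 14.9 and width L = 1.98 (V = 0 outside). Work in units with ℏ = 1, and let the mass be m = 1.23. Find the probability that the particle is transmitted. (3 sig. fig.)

T = 0.986

E > U: inside the barrier k₂ = √(2m(E − U))/ℏ = 6.542, k₂L = 12.95.
T = [1 + U² sin²(k₂L) / (4E(E − U))]⁻¹ = 1/1.014 = 0.986.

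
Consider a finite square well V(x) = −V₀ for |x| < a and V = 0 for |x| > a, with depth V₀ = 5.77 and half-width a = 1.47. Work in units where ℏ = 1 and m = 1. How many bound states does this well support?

N = 4

Define the well-strength parameter z₀ = (a/ℏ)√(2mV₀) = 1.47 × √(2·1·5.77) = 4.994.
The even/odd transcendental equations gain one root per π/2 in z₀, giving N = 1 + ⌊2z₀/π⌋ = 1 + ⌊3.179⌋ = 4.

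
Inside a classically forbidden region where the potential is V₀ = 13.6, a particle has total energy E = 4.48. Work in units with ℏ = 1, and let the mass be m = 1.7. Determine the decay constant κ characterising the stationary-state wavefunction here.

Since E < V₀ the TISE in this region is ψ'' = κ²ψ with κ = √(2m(V₀ − E))/ℏ.
κ = √(2 × 1.7 × 9.12) = 5.568.

κ = 5.57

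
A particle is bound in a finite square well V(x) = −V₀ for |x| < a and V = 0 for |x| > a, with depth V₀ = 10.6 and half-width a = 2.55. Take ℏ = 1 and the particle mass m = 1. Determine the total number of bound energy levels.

Define the well-strength parameter z₀ = (a/ℏ)√(2mV₀) = 2.55 × √(2·1·10.6) = 11.74.
A new bound state (alternating even/odd) appears each time z₀ passes a multiple of π/2, so N = ⌊2z₀/π⌋ + 1 = ⌊7.475⌋ + 1 = 8.

N = 8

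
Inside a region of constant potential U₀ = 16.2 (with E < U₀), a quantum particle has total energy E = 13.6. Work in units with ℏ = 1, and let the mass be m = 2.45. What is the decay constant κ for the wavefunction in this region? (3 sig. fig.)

Since E < U₀ the TISE in this region is ψ'' = κ²ψ with κ = √(2m(U₀ − E))/ℏ.
κ = √(2 × 2.45 × 2.6) = 3.569.

κ = 3.57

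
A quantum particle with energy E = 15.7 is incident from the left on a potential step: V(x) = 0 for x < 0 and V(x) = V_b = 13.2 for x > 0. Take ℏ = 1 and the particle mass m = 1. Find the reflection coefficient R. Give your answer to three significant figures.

R = 0.185

On each side the TISE gives plane waves with k = √(2m(E − V))/ℏ: k₁ = √(2·1·15.7) = 5.604, k₂ = √(2·1·2.5) = 2.236.
Continuity of ψ and ψ′ at the step yields the reflection amplitude r = (k₁ − k₂)/(k₁ + k₂) = 0.4295; thus R = |r|² = 0.1845, T = 0.8155.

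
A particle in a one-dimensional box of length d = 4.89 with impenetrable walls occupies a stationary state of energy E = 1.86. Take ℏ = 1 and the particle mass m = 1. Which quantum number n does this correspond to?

For an infinite well E_n = n²π²ℏ²/(2md²), so n = (d/πℏ)√(2mE).
n = (4.89/π) × √(2 × 1 × 1.86) = 3.002 → n = 3.

n = 3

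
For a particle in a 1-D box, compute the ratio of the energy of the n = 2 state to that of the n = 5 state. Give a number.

Since E_n ∝ n², the ratio is (2/5)² = 0.16.

0.16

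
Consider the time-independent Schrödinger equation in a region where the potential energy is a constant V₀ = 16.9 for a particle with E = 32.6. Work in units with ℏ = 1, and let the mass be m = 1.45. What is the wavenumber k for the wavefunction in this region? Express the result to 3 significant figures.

With E > V₀ the solution is oscillatory, ψ ∝ e^{±ikx} with k = √(2m(E − V₀))/ℏ.
k = √(2 × 1.45 × 15.7) = 6.748.

k = 6.75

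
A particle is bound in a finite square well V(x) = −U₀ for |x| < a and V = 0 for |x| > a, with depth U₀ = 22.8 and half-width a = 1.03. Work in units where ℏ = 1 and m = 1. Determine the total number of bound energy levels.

Define the well-strength parameter z₀ = (a/ℏ)√(2mU₀) = 1.03 × √(2·1·22.8) = 6.955.
The even/odd transcendental equations gain one root per π/2 in z₀, giving N = 1 + ⌊2z₀/π⌋ = 1 + ⌊4.428⌋ = 5.

N = 5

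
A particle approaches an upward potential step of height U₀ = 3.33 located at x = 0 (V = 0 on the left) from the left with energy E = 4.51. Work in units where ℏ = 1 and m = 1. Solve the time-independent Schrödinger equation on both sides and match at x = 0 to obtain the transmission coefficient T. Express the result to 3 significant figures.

T = 0.896

On each side the TISE gives plane waves with k = √(2m(E − V))/ℏ: k₁ = √(2·1·4.51) = 3.003, k₂ = √(2·1·1.18) = 1.536.
Matching ψ and ψ′ at x = 0 gives r = (k₁ − k₂)/(k₁ + k₂), so R = r² = 0.1044 and T = 1 − R = 0.8956.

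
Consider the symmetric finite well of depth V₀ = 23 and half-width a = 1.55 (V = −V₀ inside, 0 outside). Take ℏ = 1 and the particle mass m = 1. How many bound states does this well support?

N = 7

Define the well-strength parameter z₀ = (a/ℏ)√(2mV₀) = 1.55 × √(2·1·23) = 10.51.
A new bound state (alternating even/odd) appears each time z₀ passes a multiple of π/2, so N = ⌊2z₀/π⌋ + 1 = ⌊6.693⌋ + 1 = 7.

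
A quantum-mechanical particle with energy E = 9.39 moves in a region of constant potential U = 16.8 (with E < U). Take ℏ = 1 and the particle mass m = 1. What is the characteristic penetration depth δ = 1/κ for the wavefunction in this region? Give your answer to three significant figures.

Since E < U the TISE in this region is ψ'' = κ²ψ with κ = √(2m(U − E))/ℏ.
κ = √(2 × 1 × 7.41) = 3.850. The penetration depth is δ = 1/κ = 0.260.

δ = 0.260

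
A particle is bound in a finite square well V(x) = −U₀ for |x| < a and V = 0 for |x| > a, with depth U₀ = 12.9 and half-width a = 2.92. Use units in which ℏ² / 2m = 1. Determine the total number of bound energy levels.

Define the well-strength parameter z₀ = (a/ℏ)√(2mU₀) = 2.92 × √(2·0.5·12.9) = 10.49.
A new bound state (alternating even/odd) appears each time z₀ passes a multiple of π/2, so N = ⌊2z₀/π⌋ + 1 = ⌊6.677⌋ + 1 = 7.

N = 7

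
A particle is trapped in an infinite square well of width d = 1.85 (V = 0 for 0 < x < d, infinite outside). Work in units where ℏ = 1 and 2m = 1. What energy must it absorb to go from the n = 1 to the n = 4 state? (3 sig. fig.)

E_n = n²π²ℏ²/(2md²), so ΔE = (4² − 1²) π²ℏ²/(2md²).
ΔE = 15 × π² / (2 × 0.5 × 1.85²) = 43.26.

ΔE = 43.3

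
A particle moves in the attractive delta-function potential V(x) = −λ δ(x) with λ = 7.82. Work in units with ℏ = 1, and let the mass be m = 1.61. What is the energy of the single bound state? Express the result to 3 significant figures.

E = -49.2

For x ≠ 0 the bound state is ψ ∝ e^{−κ|x|}; integrating the TISE across the delta gives the cusp condition 2κ = 2mλ/ℏ², so κ = 12.59.
Then E = −ℏ²κ²/(2m) = −mλ²/(2ℏ²) = -49.23.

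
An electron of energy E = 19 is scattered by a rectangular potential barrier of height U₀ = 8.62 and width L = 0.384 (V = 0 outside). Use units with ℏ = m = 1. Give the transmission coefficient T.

Above the barrier the interior wavenumber is k₂ = √(2m(E − U₀))/ℏ = 4.556, giving phase k₂L = 1.750.
T = [1 + U₀² sin²(k₂L) / (4E(E − U₀))]⁻¹ = 1/1.091 = 0.916.

T = 0.916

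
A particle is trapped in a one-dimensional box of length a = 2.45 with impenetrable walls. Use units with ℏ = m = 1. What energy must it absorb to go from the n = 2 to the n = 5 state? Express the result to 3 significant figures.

ΔE = 17.3

E_n = n²π²ℏ²/(2ma²), so ΔE = (5² − 2²) π²ℏ²/(2ma²).
ΔE = 21 × π² / (2 × 1 × 2.45²) = 17.26.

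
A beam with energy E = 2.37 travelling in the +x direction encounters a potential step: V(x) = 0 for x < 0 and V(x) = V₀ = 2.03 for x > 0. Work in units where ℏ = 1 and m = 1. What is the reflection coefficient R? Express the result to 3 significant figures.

R = 0.203

The wavenumbers are k₁ = √(2mE)/ℏ = 2.177 on the left and k₂ = √(2m(E − V₀))/ℏ = 0.8246 on the right.
Continuity of ψ and ψ′ at the step yields the reflection amplitude r = (k₁ − k₂)/(k₁ + k₂) = 0.4506; thus R = |r|² = 0.2030, T = 0.7970.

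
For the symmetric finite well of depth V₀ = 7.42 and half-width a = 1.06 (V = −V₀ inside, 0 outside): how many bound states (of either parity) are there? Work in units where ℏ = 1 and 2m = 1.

N = 2

Define the well-strength parameter z₀ = (a/ℏ)√(2mV₀) = 1.06 × √(2·0.5·7.42) = 2.887.
The even/odd transcendental equations gain one root per π/2 in z₀, giving N = 1 + ⌊2z₀/π⌋ = 1 + ⌊1.838⌋ = 2.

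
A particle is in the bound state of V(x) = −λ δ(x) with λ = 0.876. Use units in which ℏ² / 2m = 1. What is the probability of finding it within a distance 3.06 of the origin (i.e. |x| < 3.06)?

P = 0.931

The normalised bound state is ψ = √κ e^{−κ|x|} with κ = mλ/ℏ² = 0.4380.
P(|x| < d) = ∫_{−d}^{d} κ e^{−2κ|x|} dx = 1 − e^{−2κd} = 1 − e^{−2.681} = 0.9315.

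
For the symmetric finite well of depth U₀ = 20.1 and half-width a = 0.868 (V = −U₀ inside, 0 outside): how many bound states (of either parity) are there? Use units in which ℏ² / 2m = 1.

N = 3

The dimensionless depth is z₀ = a√(2mU₀)/ℏ = 0.868 × √(20.10) = 3.892.
A new bound state (alternating even/odd) appears each time z₀ passes a multiple of π/2, so N = ⌊2z₀/π⌋ + 1 = ⌊2.477⌋ + 1 = 3.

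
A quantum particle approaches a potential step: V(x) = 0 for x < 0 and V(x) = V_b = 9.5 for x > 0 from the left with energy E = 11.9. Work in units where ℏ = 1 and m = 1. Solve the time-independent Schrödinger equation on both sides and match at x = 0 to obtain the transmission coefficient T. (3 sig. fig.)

On each side the TISE gives plane waves with k = √(2m(E − V))/ℏ: k₁ = √(2·1·11.9) = 4.879, k₂ = √(2·1·2.4) = 2.191.
Matching ψ and ψ′ at x = 0 gives r = (k₁ − k₂)/(k₁ + k₂), so R = r² = 0.1445 and T = 1 − R = 0.8555.

T = 0.855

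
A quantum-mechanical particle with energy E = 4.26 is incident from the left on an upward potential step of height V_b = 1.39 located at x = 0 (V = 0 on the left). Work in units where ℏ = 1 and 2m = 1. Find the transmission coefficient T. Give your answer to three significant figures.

T = 0.990

On each side the TISE gives plane waves with k = √(2m(E − V))/ℏ: k₁ = √(2·½·4.26) = 2.064, k₂ = √(2·½·2.87) = 1.694.
Continuity of ψ and ψ′ at the step yields the reflection amplitude r = (k₁ − k₂)/(k₁ + k₂) = 0.09842; thus R = |r|² = 0.009686, T = 0.9903.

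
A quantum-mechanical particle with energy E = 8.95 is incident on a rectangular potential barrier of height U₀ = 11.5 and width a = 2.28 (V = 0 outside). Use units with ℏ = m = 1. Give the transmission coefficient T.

Since E < U₀ the interior solution is evanescent with decay constant κ = √(2m(U₀ − E))/ℏ = 2.258.
κa = 5.149, sinh(κa) = 86.12.
Matching ψ, ψ′ at both faces gives T = [1 + U₀² sinh²(κa) / (4E(U₀ − E))]⁻¹ = 1/10750 = 0.0000931.

T = 0.0000931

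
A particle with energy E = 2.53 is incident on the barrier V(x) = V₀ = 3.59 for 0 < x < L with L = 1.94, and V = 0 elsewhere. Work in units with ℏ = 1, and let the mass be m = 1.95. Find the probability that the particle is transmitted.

T = 0.00125

E < V₀: inside the barrier ψ ∝ e^{±κx} with κ = √(2m(V₀ − E))/ℏ = 2.033.
κL = 3.944, sinh(κL) = 25.81.
Matching ψ, ψ′ at both faces gives T = [1 + V₀² sinh²(κL) / (4E(V₀ − E))]⁻¹ = 1/801.6 = 0.00125.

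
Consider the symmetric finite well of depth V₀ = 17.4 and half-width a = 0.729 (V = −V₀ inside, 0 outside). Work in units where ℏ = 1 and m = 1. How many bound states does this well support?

N = 3

Define the well-strength parameter z₀ = (a/ℏ)√(2mV₀) = 0.729 × √(2·1·17.4) = 4.300.
The even/odd transcendental equations gain one root per π/2 in z₀, giving N = 1 + ⌊2z₀/π⌋ = 1 + ⌊2.738⌋ = 3.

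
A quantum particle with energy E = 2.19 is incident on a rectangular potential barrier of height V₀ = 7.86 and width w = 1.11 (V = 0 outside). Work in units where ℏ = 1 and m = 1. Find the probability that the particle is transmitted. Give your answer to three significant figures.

T = 0.00182

Since E < V₀ the interior solution is evanescent with decay constant κ = √(2m(V₀ − E))/ℏ = 3.367.
κw = 3.738, sinh(κw) = 20.99.
Matching ψ, ψ′ at both faces gives T = [1 + V₀² sinh²(κw) / (4E(V₀ − E))]⁻¹ = 1/549.2 = 0.00182.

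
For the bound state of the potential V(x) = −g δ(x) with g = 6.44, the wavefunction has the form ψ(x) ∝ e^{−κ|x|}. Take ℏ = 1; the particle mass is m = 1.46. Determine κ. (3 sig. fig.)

Integrating the TISE across x = 0 gives the cusp condition ψ'(0⁺) − ψ'(0⁻) = −(2mg/ℏ²)ψ(0).
With ψ ∝ e^{−κ|x|} this yields −2κ = −2mg/ℏ², so κ = mg/ℏ² = 9.402.

κ = 9.40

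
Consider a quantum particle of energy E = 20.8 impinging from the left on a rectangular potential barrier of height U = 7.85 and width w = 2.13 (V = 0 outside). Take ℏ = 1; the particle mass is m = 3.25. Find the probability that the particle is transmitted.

Above the barrier the interior wavenumber is k₂ = √(2m(E − U))/ℏ = 9.175, giving phase k₂w = 19.54.
Matching at both interfaces gives T⁻¹ = 1 + U² sin²(k₂w) / [4E(E − U)] = 1.023, hence T = 0.977.

T = 0.977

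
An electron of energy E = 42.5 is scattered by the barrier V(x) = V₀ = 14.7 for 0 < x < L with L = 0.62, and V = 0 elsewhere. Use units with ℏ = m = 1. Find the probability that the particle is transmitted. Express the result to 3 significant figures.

T = 0.957

E > V₀: inside the barrier k₂ = √(2m(E − V₀))/ℏ = 7.457, k₂L = 4.623.
T = [1 + V₀² sin²(k₂L) / (4E(E − V₀))]⁻¹ = 1/1.045 = 0.957.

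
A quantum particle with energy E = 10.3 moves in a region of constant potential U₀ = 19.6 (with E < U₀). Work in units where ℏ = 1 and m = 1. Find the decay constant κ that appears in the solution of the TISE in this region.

κ = 4.31

Since E < U₀ the TISE in this region is ψ'' = κ²ψ with κ = √(2m(U₀ − E))/ℏ.
κ = √(2 × 1 × 9.3) = 4.313.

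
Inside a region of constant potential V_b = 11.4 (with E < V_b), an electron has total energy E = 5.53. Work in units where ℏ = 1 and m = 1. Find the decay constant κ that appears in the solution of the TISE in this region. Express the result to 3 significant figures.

κ = 3.43

Since E < V_b the TISE in this region is ψ'' = κ²ψ with κ = √(2m(V_b − E))/ℏ.
κ = √(2 × 1 × 5.87) = 3.426.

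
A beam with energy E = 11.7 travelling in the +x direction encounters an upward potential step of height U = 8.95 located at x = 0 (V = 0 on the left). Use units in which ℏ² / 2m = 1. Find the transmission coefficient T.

On each side the TISE gives plane waves with k = √(2m(E − V))/ℏ: k₁ = √(2·½·11.7) = 3.421, k₂ = √(2·½·2.75) = 1.658.
Continuity of ψ and ψ′ at the step yields the reflection amplitude r = (k₁ − k₂)/(k₁ + k₂) = 0.3470; thus R = |r|² = 0.1204, T = 0.8796.

T = 0.880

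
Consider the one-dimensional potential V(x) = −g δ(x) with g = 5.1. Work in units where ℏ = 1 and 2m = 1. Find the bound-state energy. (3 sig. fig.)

For x ≠ 0 the bound state is ψ ∝ e^{−κ|x|}; integrating the TISE across the delta gives the cusp condition 2κ = 2mg/ℏ², so κ = 2.550.
Then E = −ℏ²κ²/(2m) = −mg²/(2ℏ²) = -6.503.

E = -6.50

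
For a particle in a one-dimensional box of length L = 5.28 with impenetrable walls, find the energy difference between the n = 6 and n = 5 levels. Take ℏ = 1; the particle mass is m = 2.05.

ΔE = 0.950

E_n = n²π²ℏ²/(2mL²), so ΔE = (6² − 5²) π²ℏ²/(2mL²).
ΔE = 11 × π² / (2 × 2.05 × 5.28²) = 0.9498.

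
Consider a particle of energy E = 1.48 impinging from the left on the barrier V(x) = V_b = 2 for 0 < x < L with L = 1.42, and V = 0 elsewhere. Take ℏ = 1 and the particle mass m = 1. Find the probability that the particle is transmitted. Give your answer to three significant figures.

T = 0.160

E < V_b: inside the barrier ψ ∝ e^{±κx} with κ = √(2m(V_b − E))/ℏ = 1.020.
κL = 1.448, sinh(κL) = 2.010.
Matching ψ, ψ′ at both faces gives T = [1 + V_b² sinh²(κL) / (4E(V_b − E))]⁻¹ = 1/6.250 = 0.160.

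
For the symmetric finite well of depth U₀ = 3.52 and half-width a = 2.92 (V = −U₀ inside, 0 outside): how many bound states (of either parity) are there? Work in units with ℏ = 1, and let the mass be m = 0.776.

N = 5

The dimensionless depth is z₀ = a√(2mU₀)/ℏ = 2.92 × √(5.463) = 6.825.
The even/odd transcendental equations gain one root per π/2 in z₀, giving N = 1 + ⌊2z₀/π⌋ = 1 + ⌊4.345⌋ = 5.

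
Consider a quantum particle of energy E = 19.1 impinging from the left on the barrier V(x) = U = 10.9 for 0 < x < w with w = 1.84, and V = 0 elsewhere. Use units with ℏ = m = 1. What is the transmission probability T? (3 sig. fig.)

T = 0.862

Above the barrier the interior wavenumber is k₂ = √(2m(E − U))/ℏ = 4.050, giving phase k₂w = 7.451.
T = [1 + U² sin²(k₂w) / (4E(E − U))]⁻¹ = 1/1.161 = 0.862.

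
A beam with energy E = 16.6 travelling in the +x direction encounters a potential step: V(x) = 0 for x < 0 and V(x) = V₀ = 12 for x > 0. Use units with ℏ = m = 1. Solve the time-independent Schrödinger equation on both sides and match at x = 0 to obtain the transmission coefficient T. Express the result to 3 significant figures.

T = 0.904

The wavenumbers are k₁ = √(2mE)/ℏ = 5.762 on the left and k₂ = √(2m(E − V₀))/ℏ = 3.033 on the right.
Continuity of ψ and ψ′ at the step yields the reflection amplitude r = (k₁ − k₂)/(k₁ + k₂) = 0.3103; thus R = |r|² = 0.09626, T = 0.9037.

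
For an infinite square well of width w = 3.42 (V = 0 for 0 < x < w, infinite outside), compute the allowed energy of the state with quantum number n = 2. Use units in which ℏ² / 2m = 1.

E = 3.38

Requiring ψ(0) = ψ(w) = 0 quantises k = nπ/w, hence E_n = ℏ²k²/2m = n²π²ℏ²/(2mw²).
E_2 = 2² × π² / (2 × 0.5 × 3.42²) = 3.375.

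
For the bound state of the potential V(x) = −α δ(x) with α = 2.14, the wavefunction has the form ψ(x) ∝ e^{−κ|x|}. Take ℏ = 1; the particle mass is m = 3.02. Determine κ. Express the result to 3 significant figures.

Integrating the TISE across x = 0 gives the cusp condition ψ'(0⁺) − ψ'(0⁻) = −(2mα/ℏ²)ψ(0).
With ψ ∝ e^{−κ|x|} this yields −2κ = −2mα/ℏ², so κ = mα/ℏ² = 6.463.

κ = 6.46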